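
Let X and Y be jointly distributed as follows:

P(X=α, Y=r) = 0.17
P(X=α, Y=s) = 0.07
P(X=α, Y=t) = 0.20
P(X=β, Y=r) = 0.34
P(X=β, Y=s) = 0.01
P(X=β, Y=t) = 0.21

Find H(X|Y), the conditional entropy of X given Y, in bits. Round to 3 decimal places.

Marginals: p(X) = (0.4400, 0.5600), p(Y) = (0.5100, 0.0800, 0.4100).
H(X|Y) = Σ p(Y) · H(X|Y=·).
  Y=r: p=0.5100, H(X|Y=r) = 0.9183
  Y=s: p=0.0800, H(X|Y=s) = 0.5436
  Y=t: p=0.4100, H(X|Y=t) = 0.9996
Weighted sum = 0.922 bits.

0.922 bits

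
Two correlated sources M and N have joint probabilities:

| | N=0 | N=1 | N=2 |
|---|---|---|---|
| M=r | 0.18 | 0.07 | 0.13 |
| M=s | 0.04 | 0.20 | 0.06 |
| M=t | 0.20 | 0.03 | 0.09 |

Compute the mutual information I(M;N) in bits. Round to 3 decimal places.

0.220 bits

Marginals: p(M) = (0.3800, 0.3000, 0.3200), p(N) = (0.4200, 0.3000, 0.2800).
I(M;N) = H(M) + H(N) − H(M,N).
H(M) = 1.5776, H(N) = 1.5610, H(M,N) = 2.9190.
I(M;N) = 1.5776 + 1.5610 − 2.9190 = 0.220 bits.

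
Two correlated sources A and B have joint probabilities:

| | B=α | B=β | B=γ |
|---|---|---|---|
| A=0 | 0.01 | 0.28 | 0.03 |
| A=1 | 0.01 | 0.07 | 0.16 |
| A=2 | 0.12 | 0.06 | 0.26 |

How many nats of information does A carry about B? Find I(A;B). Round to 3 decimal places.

0.262 nats

Marginals: p(A) = (0.3200, 0.2400, 0.4400), p(B) = (0.1400, 0.4100, 0.4500).
I(A;B) = Σ p(x,y)·ln[p(x,y)/(p(x)p(y))].
  (0,α): 0.01·ln(0.2232) = -0.0150
  (0,β): 0.28·ln(2.1341) = 0.2123
  (0,γ): 0.03·ln(0.2083) = -0.0471
  (1,α): 0.01·ln(0.2976) = -0.0121
  (1,β): 0.07·ln(0.7114) = -0.0238
  (1,γ): 0.16·ln(1.4815) = 0.0629
  (2,α): 0.12·ln(1.9481) = 0.0800
  (2,β): 0.06·ln(0.3326) = -0.0660
  (2,γ): 0.26·ln(1.3131) = 0.0708
Sum = 0.262 nats.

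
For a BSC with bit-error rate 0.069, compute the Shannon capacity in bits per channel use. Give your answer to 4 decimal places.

0.6378 bits

Binary symmetric channel: C = 1 − h₂(ε) where h₂ is the binary entropy function.
h₂(0.069) = −0.069·log₂0.069 − 0.931·log₂0.931 = 0.3622.
C = 1 − 0.3622 = 0.6378 bits per channel use.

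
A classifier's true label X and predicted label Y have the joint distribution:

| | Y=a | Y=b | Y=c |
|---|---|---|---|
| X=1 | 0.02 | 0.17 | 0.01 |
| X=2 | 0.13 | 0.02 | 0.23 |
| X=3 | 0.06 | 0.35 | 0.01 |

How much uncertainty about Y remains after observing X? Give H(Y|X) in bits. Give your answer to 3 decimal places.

Marginals: p(X) = (0.2000, 0.3800, 0.4200), p(Y) = (0.2100, 0.5400, 0.2500).
H(Y|X) = Σ p(X) · H(Y|X=·).
  X=1: p=0.2000, H(Y|X=1) = 0.7476
  X=2: p=0.3800, H(Y|X=2) = 1.1914
  X=3: p=0.4200, H(Y|X=3) = 0.7486
Weighted sum = 0.917 bits.

0.917 bits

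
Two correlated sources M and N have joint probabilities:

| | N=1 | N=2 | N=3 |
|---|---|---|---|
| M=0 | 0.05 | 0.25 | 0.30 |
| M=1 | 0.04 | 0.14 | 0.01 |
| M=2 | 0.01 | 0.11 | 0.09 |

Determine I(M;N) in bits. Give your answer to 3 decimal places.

0.115 bits

Marginals: p(M) = (0.6000, 0.1900, 0.2100), p(N) = (0.1000, 0.5000, 0.4000).
I(M;N) = Σ p(x,y)·log₂[p(x,y)/(p(x)p(y))].
  (0,1): 0.05·log₂(0.8333) = -0.0132
  (0,2): 0.25·log₂(0.8333) = -0.0658
  (0,3): 0.30·log₂(1.2500) = 0.0966
  (1,1): 0.04·log₂(2.1053) = 0.0430
  (1,2): 0.14·log₂(1.4737) = 0.0783
  (1,3): 0.01·log₂(0.1316) = -0.0293
  (2,1): 0.01·log₂(0.4762) = -0.0107
  (2,2): 0.11·log₂(1.0476) = 0.0074
  (2,3): 0.09·log₂(1.0714) = 0.0090
Sum = 0.115 bits.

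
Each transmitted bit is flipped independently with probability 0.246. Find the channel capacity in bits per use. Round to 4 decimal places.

0.1951 bits

Binary symmetric channel: C = 1 − h₂(ε) where h₂ is the binary entropy function.
h₂(0.246) = −0.246·log₂0.246 − 0.754·log₂0.754 = 0.8049.
C = 1 − 0.8049 = 0.1951 bits per channel use.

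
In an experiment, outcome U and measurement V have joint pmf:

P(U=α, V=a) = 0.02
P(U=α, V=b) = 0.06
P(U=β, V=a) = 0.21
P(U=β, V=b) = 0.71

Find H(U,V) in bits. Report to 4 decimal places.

H(U,V) = −Σ p(x,y)·log₂ p(x,y) over all 4 cells.
  cell (α,a): −0.02·log₂0.02 = 0.11288
  cell (α,b): −0.06·log₂0.06 = 0.24353
  cell (β,a): −0.21·log₂0.21 = 0.47282
  cell (β,b): −0.71·log₂0.71 = 0.35082
Sum = 1.1801 bits.

1.1801 bits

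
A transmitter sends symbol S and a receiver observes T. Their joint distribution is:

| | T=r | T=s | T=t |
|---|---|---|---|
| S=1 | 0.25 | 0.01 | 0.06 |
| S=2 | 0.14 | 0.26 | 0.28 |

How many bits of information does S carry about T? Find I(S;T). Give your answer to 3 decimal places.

0.247 bits

Marginals: p(S) = (0.3200, 0.6800), p(T) = (0.3900, 0.2700, 0.3400).
I(S;T) = Σ p(x,y)·log₂[p(x,y)/(p(x)p(y))].
  (1,r): 0.25·log₂(2.0032) = 0.2506
  (1,s): 0.01·log₂(0.1157) = -0.0311
  (1,t): 0.06·log₂(0.5515) = -0.0515
  (2,r): 0.14·log₂(0.5279) = -0.1290
  (2,s): 0.26·log₂(1.4161) = 0.1305
  (2,t): 0.28·log₂(1.2111) = 0.0774
Sum = 0.247 bits.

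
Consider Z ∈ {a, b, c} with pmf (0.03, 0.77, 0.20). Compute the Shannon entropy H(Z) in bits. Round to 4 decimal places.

H(Z) = −Σ p·log₂ p.
  −(0.03)·log₂(0.03) = 0.15177
  −(0.77)·log₂(0.77) = 0.29034
  −(0.20)·log₂(0.20) = 0.46439
Sum: 0.15177 + 0.29034 + 0.46439 = 0.9065 bits.

0.9065 bits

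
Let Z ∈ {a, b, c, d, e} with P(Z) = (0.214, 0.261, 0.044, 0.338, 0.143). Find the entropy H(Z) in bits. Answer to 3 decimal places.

2.110 bits

H(Z) = −Σ p·log₂ p.
  −(0.214)·log₂(0.214) = 0.4760
  −(0.261)·log₂(0.261) = 0.5058
  −(0.044)·log₂(0.044) = 0.1983
  −(0.338)·log₂(0.338) = 0.5289
  −(0.143)·log₂(0.143) = 0.4012
Sum: 0.4760 + 0.5058 + 0.1983 + 0.5289 + 0.4012 = 2.110 bits.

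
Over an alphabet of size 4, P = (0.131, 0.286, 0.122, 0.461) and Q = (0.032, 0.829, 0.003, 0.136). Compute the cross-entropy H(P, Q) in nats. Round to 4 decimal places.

2.1330 nats

H(P,Q) = −Σ p·ln q.
  −0.131·ln(0.032) = 0.45090
  −0.286·ln(0.829) = 0.05364
  −0.122·ln(0.003) = 0.70872
  −0.461·ln(0.136) = 0.91974
H(P,Q) = 2.1330 nats.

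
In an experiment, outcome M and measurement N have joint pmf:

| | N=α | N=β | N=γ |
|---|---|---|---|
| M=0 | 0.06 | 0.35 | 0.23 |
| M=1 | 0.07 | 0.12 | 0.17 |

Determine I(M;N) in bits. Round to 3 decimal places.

0.035 bits

Marginals: p(M) = (0.6400, 0.3600), p(N) = (0.1300, 0.4700, 0.4000).
I(M;N) = Σ p(x,y)·log₂[p(x,y)/(p(x)p(y))].
  (0,α): 0.06·log₂(0.7212) = -0.0283
  (0,β): 0.35·log₂(1.1636) = 0.0765
  (0,γ): 0.23·log₂(0.8984) = -0.0355
  (1,α): 0.07·log₂(1.4957) = 0.0407
  (1,β): 0.12·log₂(0.7092) = -0.0595
  (1,γ): 0.17·log₂(1.1806) = 0.0407
Sum = 0.035 bits.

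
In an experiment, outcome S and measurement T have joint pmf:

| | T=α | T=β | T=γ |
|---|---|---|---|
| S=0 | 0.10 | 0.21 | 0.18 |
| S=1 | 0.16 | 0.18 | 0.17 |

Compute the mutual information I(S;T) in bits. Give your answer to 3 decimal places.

Marginals: p(S) = (0.4900, 0.5100), p(T) = (0.2600, 0.3900, 0.3500).
I(S;T) = H(S) + H(T) − H(S,T).
H(S) = 0.9997, H(T) = 1.5652, H(S,T) = 2.5532.
I(S;T) = 0.9997 + 1.5652 − 2.5532 = 0.012 bits.

0.012 bits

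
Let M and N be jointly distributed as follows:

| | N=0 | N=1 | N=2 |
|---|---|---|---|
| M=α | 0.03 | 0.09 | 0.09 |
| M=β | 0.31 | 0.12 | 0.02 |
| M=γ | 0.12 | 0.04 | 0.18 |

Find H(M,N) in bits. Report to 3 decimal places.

H(M,N) = −Σ p(x,y)·log₂ p(x,y) over all 9 cells.
  cell (α,0): −0.03·log₂0.03 = 0.1518
  cell (α,1): −0.09·log₂0.09 = 0.3127
  cell (α,2): −0.09·log₂0.09 = 0.3127
  cell (β,0): −0.31·log₂0.31 = 0.5238
  cell (β,1): −0.12·log₂0.12 = 0.3671
  cell (β,2): −0.02·log₂0.02 = 0.1129
  cell (γ,0): −0.12·log₂0.12 = 0.3671
  cell (γ,1): −0.04·log₂0.04 = 0.1858
  cell (γ,2): −0.18·log₂0.18 = 0.4453
Sum = 2.779 bits.

2.779 bits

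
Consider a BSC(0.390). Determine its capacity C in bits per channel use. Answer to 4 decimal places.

Binary symmetric channel: C = 1 − h₂(ε) where h₂ is the binary entropy function.
h₂(0.390) = −0.390·log₂0.390 − 0.610·log₂0.610 = 0.9648.
C = 1 − 0.9648 = 0.0352 bits per channel use.

0.0352 bits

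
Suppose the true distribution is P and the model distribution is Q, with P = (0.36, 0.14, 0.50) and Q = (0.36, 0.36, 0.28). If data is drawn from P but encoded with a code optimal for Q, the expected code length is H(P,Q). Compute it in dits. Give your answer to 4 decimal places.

0.4983 dits

H(P,Q) = −Σ p·log₁₀ q.
  −0.36·log₁₀(0.36) = 0.15973
  −0.14·log₁₀(0.36) = 0.06212
  −0.50·log₁₀(0.28) = 0.27642
H(P,Q) = 0.4983 dits.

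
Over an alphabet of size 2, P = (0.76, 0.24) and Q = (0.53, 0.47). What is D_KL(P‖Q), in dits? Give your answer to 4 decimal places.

0.0489 dits

D(P‖Q) = Σ p·log₁₀(p/q).
  0.76·log₁₀(0.76/0.53) = 0.11897
  0.24·log₁₀(0.24/0.47) = -0.07005
D(P‖Q) = 0.0489 dits.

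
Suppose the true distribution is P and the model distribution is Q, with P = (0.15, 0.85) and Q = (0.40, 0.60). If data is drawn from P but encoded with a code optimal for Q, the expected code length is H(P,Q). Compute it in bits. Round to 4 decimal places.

0.8247 bits

H(P,Q) = −Σ p·log₂ q.
  −0.15·log₂(0.40) = 0.19829
  −0.85·log₂(0.60) = 0.62642
H(P,Q) = 0.8247 bits.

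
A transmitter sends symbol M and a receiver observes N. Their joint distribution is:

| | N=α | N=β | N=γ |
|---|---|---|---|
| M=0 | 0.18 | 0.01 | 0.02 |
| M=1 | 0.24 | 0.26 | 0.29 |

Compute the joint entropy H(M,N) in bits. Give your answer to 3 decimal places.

2.142 bits

H(M,N) = −Σ p(x,y)·log₂ p(x,y) over all 6 cells.
  cell (0,α): −0.18·log₂0.18 = 0.4453
  cell (0,β): −0.01·log₂0.01 = 0.0664
  cell (0,γ): −0.02·log₂0.02 = 0.1129
  cell (1,α): −0.24·log₂0.24 = 0.4941
  cell (1,β): −0.26·log₂0.26 = 0.5053
  cell (1,γ): −0.29·log₂0.29 = 0.5179
Sum = 2.142 bits.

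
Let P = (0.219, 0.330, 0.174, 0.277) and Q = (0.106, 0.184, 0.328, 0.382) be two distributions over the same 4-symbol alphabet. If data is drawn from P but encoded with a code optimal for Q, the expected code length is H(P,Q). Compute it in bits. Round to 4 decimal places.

2.1794 bits

H(P,Q) = −Σ p·log₂ q.
  −0.219·log₂(0.106) = 0.70909
  −0.330·log₂(0.184) = 0.80593
  −0.174·log₂(0.328) = 0.27983
  −0.277·log₂(0.382) = 0.38457
H(P,Q) = 2.1794 bits.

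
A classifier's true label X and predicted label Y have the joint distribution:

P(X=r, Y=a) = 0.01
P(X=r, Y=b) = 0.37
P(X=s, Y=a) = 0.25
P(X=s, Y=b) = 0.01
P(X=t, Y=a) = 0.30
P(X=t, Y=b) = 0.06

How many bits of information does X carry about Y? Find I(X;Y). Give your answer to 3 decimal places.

Marginals: p(X) = (0.3800, 0.2600, 0.3600), p(Y) = (0.5600, 0.4400).
I(X;Y) = Σ p(x,y)·log₂[p(x,y)/(p(x)p(y))].
  (r,a): 0.01·log₂(0.0470) = -0.0441
  (r,b): 0.37·log₂(2.2129) = 0.4240
  (s,a): 0.25·log₂(1.7170) = 0.1950
  (s,b): 0.01·log₂(0.0874) = -0.0352
  (t,a): 0.30·log₂(1.4881) = 0.1720
  (t,b): 0.06·log₂(0.3788) = -0.0840
Sum = 0.628 bits.

0.628 bits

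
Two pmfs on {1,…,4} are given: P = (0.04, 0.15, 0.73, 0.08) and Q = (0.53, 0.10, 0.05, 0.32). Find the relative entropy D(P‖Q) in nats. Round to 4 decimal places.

D(P‖Q) = Σ p·ln(p/q).
  0.04·ln(0.04/0.53) = -0.10336
  0.15·ln(0.15/0.10) = 0.06082
  0.73·ln(0.73/0.05) = 1.95715
  0.08·ln(0.08/0.32) = -0.11090
D(P‖Q) = 1.8037 nats.

1.8037 nats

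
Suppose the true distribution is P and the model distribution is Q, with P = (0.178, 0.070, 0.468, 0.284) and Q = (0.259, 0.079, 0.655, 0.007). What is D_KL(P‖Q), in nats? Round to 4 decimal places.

0.8191 nats

D(P‖Q) = Σ p·ln(p/q).
  0.178·ln(0.178/0.259) = -0.06676
  0.070·ln(0.070/0.079) = -0.00847
  0.468·ln(0.468/0.655) = -0.15733
  0.284·ln(0.284/0.007) = 1.05167
D(P‖Q) = 0.8191 nats.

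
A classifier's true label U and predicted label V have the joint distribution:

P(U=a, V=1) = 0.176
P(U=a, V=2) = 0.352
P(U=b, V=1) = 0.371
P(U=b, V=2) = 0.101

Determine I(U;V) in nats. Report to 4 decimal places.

0.1076 nats

Marginals: p(U) = (0.5280, 0.4720), p(V) = (0.5470, 0.4530).
I(U;V) = H(U) + H(V) − H(U,V).
H(U) = 0.6916, H(V) = 0.6887, H(U,V) = 1.2727.
I(U;V) = 0.6916 + 0.6887 − 1.2727 = 0.1076 nats.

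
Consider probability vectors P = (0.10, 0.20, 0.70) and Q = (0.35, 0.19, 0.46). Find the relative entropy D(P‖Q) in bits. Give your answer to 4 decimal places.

0.2581 bits

D(P‖Q) = Σ p·log₂(p/q).
  0.10·log₂(0.10/0.35) = -0.18074
  0.20·log₂(0.20/0.19) = 0.01480
  0.70·log₂(0.70/0.46) = 0.42400
D(P‖Q) = 0.2581 bits.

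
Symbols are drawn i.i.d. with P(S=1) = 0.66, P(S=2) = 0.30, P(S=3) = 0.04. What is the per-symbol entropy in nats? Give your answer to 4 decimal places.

0.7642 nats

H(S) = −Σ p·ln p.
  −(0.66)·ln(0.66) = 0.27424
  −(0.30)·ln(0.30) = 0.36119
  −(0.04)·ln(0.04) = 0.12876
Sum: 0.27424 + 0.36119 + 0.12876 = 0.7642 nats.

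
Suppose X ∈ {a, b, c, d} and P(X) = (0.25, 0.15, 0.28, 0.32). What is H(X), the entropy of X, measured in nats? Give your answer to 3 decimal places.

H(X) = −Σ p·ln p.
  −(0.25)·ln(0.25) = 0.3466
  −(0.15)·ln(0.15) = 0.2846
  −(0.28)·ln(0.28) = 0.3564
  −(0.32)·ln(0.32) = 0.3646
Sum: 0.3466 + 0.2846 + 0.3564 + 0.3646 = 1.352 nats.

1.352 nats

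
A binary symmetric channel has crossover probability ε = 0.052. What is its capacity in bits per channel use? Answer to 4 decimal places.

0.7052 bits

Binary symmetric channel: C = 1 − h₂(ε) where h₂ is the binary entropy function.
h₂(0.052) = −0.052·log₂0.052 − 0.948·log₂0.948 = 0.2948.
C = 1 − 0.2948 = 0.7052 bits per channel use.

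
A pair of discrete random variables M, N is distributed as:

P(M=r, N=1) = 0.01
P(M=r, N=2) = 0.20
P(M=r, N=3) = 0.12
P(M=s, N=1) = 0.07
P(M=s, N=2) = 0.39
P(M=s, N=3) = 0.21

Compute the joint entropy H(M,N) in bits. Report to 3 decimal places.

H(M,N) = −Σ p(x,y)·log₂ p(x,y) over all 6 cells.
  cell (r,1): −0.01·log₂0.01 = 0.0664
  cell (r,2): −0.20·log₂0.20 = 0.4644
  cell (r,3): −0.12·log₂0.12 = 0.3671
  cell (s,1): −0.07·log₂0.07 = 0.2686
  cell (s,2): −0.39·log₂0.39 = 0.5298
  cell (s,3): −0.21·log₂0.21 = 0.4728
Sum = 2.169 bits.

2.169 bits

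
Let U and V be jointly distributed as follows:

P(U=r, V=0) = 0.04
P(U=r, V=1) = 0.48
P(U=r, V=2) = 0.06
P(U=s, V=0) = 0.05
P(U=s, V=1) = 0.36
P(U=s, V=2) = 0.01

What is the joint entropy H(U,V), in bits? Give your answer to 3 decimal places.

1.751 bits

H(U,V) = −Σ p(x,y)·log₂ p(x,y) over all 6 cells.
  cell (r,0): −0.04·log₂0.04 = 0.1858
  cell (r,1): −0.48·log₂0.48 = 0.5083
  cell (r,2): −0.06·log₂0.06 = 0.2435
  cell (s,0): −0.05·log₂0.05 = 0.2161
  cell (s,1): −0.36·log₂0.36 = 0.5306
  cell (s,2): −0.01·log₂0.01 = 0.0664
Sum = 1.751 bits.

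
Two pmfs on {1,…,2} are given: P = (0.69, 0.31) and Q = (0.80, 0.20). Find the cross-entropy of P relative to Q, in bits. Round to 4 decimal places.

H(P,Q) = −Σ p·log₂ q.
  −0.69·log₂(0.80) = 0.22213
  −0.31·log₂(0.20) = 0.71980
H(P,Q) = 0.9419 bits.

0.9419 bits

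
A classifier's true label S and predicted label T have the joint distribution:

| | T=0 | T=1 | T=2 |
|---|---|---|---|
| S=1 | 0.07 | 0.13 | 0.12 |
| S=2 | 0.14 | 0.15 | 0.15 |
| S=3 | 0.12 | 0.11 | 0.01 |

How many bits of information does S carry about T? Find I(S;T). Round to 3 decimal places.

0.093 bits

Marginals: p(S) = (0.3200, 0.4400, 0.2400), p(T) = (0.3300, 0.3900, 0.2800).
I(S;T) = Σ p(x,y)·log₂[p(x,y)/(p(x)p(y))].
  (1,0): 0.07·log₂(0.6629) = -0.0415
  (1,1): 0.13·log₂(1.0417) = 0.0077
  (1,2): 0.12·log₂(1.3393) = 0.0506
  (2,0): 0.14·log₂(0.9642) = -0.0074
  (2,1): 0.15·log₂(0.8741) = -0.0291
  (2,2): 0.15·log₂(1.2175) = 0.0426
  (3,0): 0.12·log₂(1.5152) = 0.0719
  (3,1): 0.11·log₂(1.1752) = 0.0256
  (3,2): 0.01·log₂(0.1488) = -0.0275
Sum = 0.093 bits.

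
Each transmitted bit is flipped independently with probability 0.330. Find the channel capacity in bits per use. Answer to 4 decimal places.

0.0851 bits

Binary symmetric channel: C = 1 − h₂(ε) where h₂ is the binary entropy function.
h₂(0.330) = −0.330·log₂0.330 − 0.670·log₂0.670 = 0.9149.
C = 1 − 0.9149 = 0.0851 bits per channel use.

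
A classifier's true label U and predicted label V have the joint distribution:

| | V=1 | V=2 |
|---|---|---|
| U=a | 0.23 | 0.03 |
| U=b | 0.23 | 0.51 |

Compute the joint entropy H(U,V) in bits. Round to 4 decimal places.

1.6225 bits

H(U,V) = −Σ p(x,y)·log₂ p(x,y) over all 4 cells.
  cell (a,1): −0.23·log₂0.23 = 0.48767
  cell (a,2): −0.03·log₂0.03 = 0.15177
  cell (b,1): −0.23·log₂0.23 = 0.48767
  cell (b,2): −0.51·log₂0.51 = 0.49543
Sum = 1.6225 bits.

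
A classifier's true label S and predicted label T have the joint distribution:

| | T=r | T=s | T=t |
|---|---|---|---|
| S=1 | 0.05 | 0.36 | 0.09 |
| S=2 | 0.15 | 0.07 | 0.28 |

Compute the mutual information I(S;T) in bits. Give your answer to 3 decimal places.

0.266 bits

Marginals: p(S) = (0.5000, 0.5000), p(T) = (0.2000, 0.4300, 0.3700).
I(S;T) = H(S) + H(T) − H(S,T).
H(S) = 1.0000, H(T) = 1.5187, H(S,T) = 2.2527.
I(S;T) = 1.0000 + 1.5187 − 2.2527 = 0.266 bits.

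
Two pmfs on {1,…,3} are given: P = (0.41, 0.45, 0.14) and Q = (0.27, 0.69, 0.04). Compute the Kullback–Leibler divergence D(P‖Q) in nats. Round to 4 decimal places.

D(P‖Q) = Σ p·ln(p/q).
  0.41·ln(0.41/0.27) = 0.17127
  0.45·ln(0.45/0.69) = -0.19235
  0.14·ln(0.14/0.04) = 0.17539
D(P‖Q) = 0.1543 nats.

0.1543 nats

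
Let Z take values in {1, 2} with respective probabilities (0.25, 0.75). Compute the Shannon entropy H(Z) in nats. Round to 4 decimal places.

0.5623 nats

H(Z) = −Σ p·ln p.
  −(0.25)·ln(0.25) = 0.34657
  −(0.75)·ln(0.75) = 0.21576
Sum: 0.34657 + 0.21576 = 0.5623 nats.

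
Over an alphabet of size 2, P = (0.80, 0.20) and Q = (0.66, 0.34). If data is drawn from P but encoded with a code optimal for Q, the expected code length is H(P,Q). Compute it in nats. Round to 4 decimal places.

0.5482 nats

H(P,Q) = −Σ p·ln q.
  −0.80·ln(0.66) = 0.33241
  −0.20·ln(0.34) = 0.21576
H(P,Q) = 0.5482 nats.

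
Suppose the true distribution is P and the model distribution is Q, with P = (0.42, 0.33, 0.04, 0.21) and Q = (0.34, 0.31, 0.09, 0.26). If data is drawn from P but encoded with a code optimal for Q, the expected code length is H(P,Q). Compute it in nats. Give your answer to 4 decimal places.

H(P,Q) = −Σ p·ln q.
  −0.42·ln(0.34) = 0.45310
  −0.33·ln(0.31) = 0.38649
  −0.04·ln(0.09) = 0.09632
  −0.21·ln(0.26) = 0.28289
H(P,Q) = 1.2188 nats.

1.2188 nats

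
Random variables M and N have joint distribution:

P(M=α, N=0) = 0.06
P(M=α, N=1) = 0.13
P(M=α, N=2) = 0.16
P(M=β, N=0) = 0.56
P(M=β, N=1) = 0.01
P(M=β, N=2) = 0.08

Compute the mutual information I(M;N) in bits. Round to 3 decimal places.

Marginals: p(M) = (0.3500, 0.6500), p(N) = (0.6200, 0.1400, 0.2400).
I(M;N) = Σ p(x,y)·log₂[p(x,y)/(p(x)p(y))].
  (α,0): 0.06·log₂(0.2765) = -0.1113
  (α,1): 0.13·log₂(2.6531) = 0.1830
  (α,2): 0.16·log₂(1.9048) = 0.1487
  (β,0): 0.56·log₂(1.3896) = 0.2658
  (β,1): 0.01·log₂(0.1099) = -0.0319
  (β,2): 0.08·log₂(0.5128) = -0.0771
Sum = 0.377 bits.

0.377 bits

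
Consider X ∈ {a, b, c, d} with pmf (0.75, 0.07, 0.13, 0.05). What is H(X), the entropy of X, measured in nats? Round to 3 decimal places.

0.817 nats

H(X) = −Σ p·ln p.
  −(0.75)·ln(0.75) = 0.2158
  −(0.07)·ln(0.07) = 0.1861
  −(0.13)·ln(0.13) = 0.2652
  −(0.05)·ln(0.05) = 0.1498
Sum: 0.2158 + 0.1861 + 0.2652 + 0.1498 = 0.817 nats.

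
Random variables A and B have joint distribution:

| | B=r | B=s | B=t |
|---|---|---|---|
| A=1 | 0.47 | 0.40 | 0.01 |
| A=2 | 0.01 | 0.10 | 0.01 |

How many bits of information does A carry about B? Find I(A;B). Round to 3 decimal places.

0.078 bits

Marginals: p(A) = (0.8800, 0.1200), p(B) = (0.4800, 0.5000, 0.0200).
I(A;B) = H(A) + H(B) − H(A,B).
H(A) = 0.5294, H(B) = 1.1211, H(A,B) = 1.5722.
I(A;B) = 0.5294 + 1.1211 − 1.5722 = 0.078 bits.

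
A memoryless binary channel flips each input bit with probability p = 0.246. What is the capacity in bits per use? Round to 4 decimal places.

Binary symmetric channel: C = 1 − h₂(ε) where h₂ is the binary entropy function.
h₂(0.246) = −0.246·log₂0.246 − 0.754·log₂0.754 = 0.8049.
C = 1 − 0.8049 = 0.1951 bits per channel use.

0.1951 bits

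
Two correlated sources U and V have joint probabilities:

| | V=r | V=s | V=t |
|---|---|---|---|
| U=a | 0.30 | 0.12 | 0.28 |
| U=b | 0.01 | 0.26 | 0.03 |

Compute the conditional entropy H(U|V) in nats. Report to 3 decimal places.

Chain rule: H(U|V) = H(U,V) − H(V).
Marginals: p(U) = (0.7000, 0.3000), p(V) = (0.3100, 0.3800, 0.3100).
H(U,V) = 1.4735 nats; H(V) = 1.0938 nats.
H(U|V) = 1.4735 − 1.0938 = 0.380 nats.

0.380 nats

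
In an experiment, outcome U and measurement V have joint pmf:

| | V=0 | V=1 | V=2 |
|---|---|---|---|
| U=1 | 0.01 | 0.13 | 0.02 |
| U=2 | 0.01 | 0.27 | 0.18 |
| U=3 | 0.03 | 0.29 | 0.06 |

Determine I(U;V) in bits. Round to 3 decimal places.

0.063 bits

Marginals: p(U) = (0.1600, 0.4600, 0.3800), p(V) = (0.0500, 0.6900, 0.2600).
I(U;V) = Σ p(x,y)·log₂[p(x,y)/(p(x)p(y))].
  (1,0): 0.01·log₂(1.2500) = 0.0032
  (1,1): 0.13·log₂(1.1775) = 0.0307
  (1,2): 0.02·log₂(0.4808) = -0.0211
  (2,0): 0.01·log₂(0.4348) = -0.0120
  (2,1): 0.27·log₂(0.8507) = -0.0630
  (2,2): 0.18·log₂(1.5050) = 0.1062
  (3,0): 0.03·log₂(1.5789) = 0.0198
  (3,1): 0.29·log₂(1.1060) = 0.0422
  (3,2): 0.06·log₂(0.6073) = -0.0432
Sum = 0.063 bits.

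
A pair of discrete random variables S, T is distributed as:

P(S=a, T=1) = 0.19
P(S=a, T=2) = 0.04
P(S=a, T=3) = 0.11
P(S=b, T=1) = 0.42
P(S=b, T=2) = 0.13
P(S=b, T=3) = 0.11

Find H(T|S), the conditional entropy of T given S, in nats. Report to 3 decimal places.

0.918 nats

Marginals: p(S) = (0.3400, 0.6600), p(T) = (0.6100, 0.1700, 0.2200).
H(T|S) = Σ p(S) · H(T|S=·).
  S=a: p=0.3400, H(T|S=a) = 0.9421
  S=b: p=0.6600, H(T|S=b) = 0.9063
Weighted sum = 0.918 nats.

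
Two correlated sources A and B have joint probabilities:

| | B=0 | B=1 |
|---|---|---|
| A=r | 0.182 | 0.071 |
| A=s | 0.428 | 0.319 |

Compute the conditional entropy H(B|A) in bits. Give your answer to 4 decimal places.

0.9521 bits

Chain rule: H(B|A) = H(A,B) − H(A).
Marginals: p(A) = (0.2530, 0.7470), p(B) = (0.6100, 0.3900).
H(A,B) = 1.7681 bits; H(A) = 0.8160 bits.
H(B|A) = 1.7681 − 0.8160 = 0.9521 bits.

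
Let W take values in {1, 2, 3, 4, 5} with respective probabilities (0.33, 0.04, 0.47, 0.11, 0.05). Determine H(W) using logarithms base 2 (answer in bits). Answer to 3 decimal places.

H(W) = −Σ p·log₂ p.
  −(0.33)·log₂(0.33) = 0.5278
  −(0.04)·log₂(0.04) = 0.1858
  −(0.47)·log₂(0.47) = 0.5120
  −(0.11)·log₂(0.11) = 0.3503
  −(0.05)·log₂(0.05) = 0.2161
Sum: 0.5278 + 0.1858 + 0.5120 + 0.3503 + 0.2161 = 1.792 bits.

1.792 bits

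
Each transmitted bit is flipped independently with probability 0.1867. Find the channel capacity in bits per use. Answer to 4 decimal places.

0.3055 bits

Binary symmetric channel: C = 1 − h₂(ε) where h₂ is the binary entropy function.
h₂(0.1867) = −0.1867·log₂0.1867 − 0.8133·log₂0.8133 = 0.6945.
C = 1 − 0.6945 = 0.3055 bits per channel use.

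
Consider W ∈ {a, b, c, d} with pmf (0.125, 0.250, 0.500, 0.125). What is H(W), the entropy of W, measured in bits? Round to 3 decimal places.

1.750 bits

H(W) = −Σ p·log₂ p.
  −(0.125)·log₂(0.125) = 0.3750
  −(0.250)·log₂(0.250) = 0.5000
  −(0.500)·log₂(0.500) = 0.5000
  −(0.125)·log₂(0.125) = 0.3750
Sum: 0.3750 + 0.5000 + 0.5000 + 0.3750 = 1.750 bits.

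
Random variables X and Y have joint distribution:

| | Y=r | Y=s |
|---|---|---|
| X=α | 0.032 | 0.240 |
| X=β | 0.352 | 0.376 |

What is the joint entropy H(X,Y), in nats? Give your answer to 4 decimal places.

H(X,Y) = −Σ p(x,y)·ln p(x,y) over all 4 cells.
  cell (α,r): −0.032·ln0.032 = 0.11014
  cell (α,s): −0.240·ln0.240 = 0.34251
  cell (β,r): −0.352·ln0.352 = 0.36753
  cell (β,s): −0.376·ln0.376 = 0.36779
Sum = 1.1880 nats.

1.1880 nats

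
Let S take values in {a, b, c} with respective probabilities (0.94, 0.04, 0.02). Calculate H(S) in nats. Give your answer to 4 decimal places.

H(S) = −Σ p·ln p.
  −(0.94)·ln(0.94) = 0.05816
  −(0.04)·ln(0.04) = 0.12876
  −(0.02)·ln(0.02) = 0.07824
Sum: 0.05816 + 0.12876 + 0.07824 = 0.2652 nats.

0.2652 nats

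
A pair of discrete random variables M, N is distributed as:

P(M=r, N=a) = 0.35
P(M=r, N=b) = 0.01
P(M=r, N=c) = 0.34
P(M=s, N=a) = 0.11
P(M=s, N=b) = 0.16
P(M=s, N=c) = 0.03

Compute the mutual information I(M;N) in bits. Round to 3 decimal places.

0.311 bits

Marginals: p(M) = (0.7000, 0.3000), p(N) = (0.4600, 0.1700, 0.3700).
I(M;N) = Σ p(x,y)·log₂[p(x,y)/(p(x)p(y))].
  (r,a): 0.35·log₂(1.0870) = 0.0421
  (r,b): 0.01·log₂(0.0840) = -0.0357
  (r,c): 0.34·log₂(1.3127) = 0.1335
  (s,a): 0.11·log₂(0.7971) = -0.0360
  (s,b): 0.16·log₂(3.1373) = 0.2639
  (s,c): 0.03·log₂(0.2703) = -0.0566
Sum = 0.311 bits.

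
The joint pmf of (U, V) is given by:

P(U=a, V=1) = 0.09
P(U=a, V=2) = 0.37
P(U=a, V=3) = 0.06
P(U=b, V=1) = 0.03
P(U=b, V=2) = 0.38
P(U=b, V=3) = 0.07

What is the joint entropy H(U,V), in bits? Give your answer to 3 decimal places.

H(U,V) = −Σ p(x,y)·log₂ p(x,y) over all 6 cells.
  cell (a,1): −0.09·log₂0.09 = 0.3127
  cell (a,2): −0.37·log₂0.37 = 0.5307
  cell (a,3): −0.06·log₂0.06 = 0.2435
  cell (b,1): −0.03·log₂0.03 = 0.1518
  cell (b,2): −0.38·log₂0.38 = 0.5305
  cell (b,3): −0.07·log₂0.07 = 0.2686
Sum = 2.038 bits.

2.038 bits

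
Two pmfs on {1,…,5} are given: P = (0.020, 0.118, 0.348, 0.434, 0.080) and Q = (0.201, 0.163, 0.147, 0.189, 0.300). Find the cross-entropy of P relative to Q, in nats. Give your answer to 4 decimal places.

H(P,Q) = −Σ p·ln q.
  −0.020·ln(0.201) = 0.03209
  −0.118·ln(0.163) = 0.21405
  −0.348·ln(0.147) = 0.66723
  −0.434·ln(0.189) = 0.72305
  −0.080·ln(0.300) = 0.09632
H(P,Q) = 1.7327 nats.

1.7327 nats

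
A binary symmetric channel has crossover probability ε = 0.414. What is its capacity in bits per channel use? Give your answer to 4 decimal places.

Binary symmetric channel: C = 1 − h₂(ε) where h₂ is the binary entropy function.
h₂(0.414) = −0.414·log₂0.414 − 0.586·log₂0.586 = 0.9786.
C = 1 − 0.9786 = 0.0214 bits per channel use.

0.0214 bits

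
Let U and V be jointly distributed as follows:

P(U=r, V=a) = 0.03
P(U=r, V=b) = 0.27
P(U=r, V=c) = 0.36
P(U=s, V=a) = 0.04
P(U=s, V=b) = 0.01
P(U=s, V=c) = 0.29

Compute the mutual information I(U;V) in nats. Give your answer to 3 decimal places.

0.103 nats

Marginals: p(U) = (0.6600, 0.3400), p(V) = (0.0700, 0.2800, 0.6500).
I(U;V) = H(U) + H(V) − H(U,V).
H(U) = 0.6410, H(V) = 0.8226, H(U,V) = 1.3603.
I(U;V) = 0.6410 + 0.8226 − 1.3603 = 0.103 nats.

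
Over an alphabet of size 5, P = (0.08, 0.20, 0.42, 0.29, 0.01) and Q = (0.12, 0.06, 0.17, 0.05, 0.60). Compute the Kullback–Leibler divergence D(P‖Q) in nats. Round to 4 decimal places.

D(P‖Q) = Σ p·ln(p/q).
  0.08·ln(0.08/0.12) = -0.03244
  0.20·ln(0.20/0.06) = 0.24079
  0.42·ln(0.42/0.17) = 0.37987
  0.29·ln(0.29/0.05) = 0.50978
  0.01·ln(0.01/0.60) = -0.04094
D(P‖Q) = 1.0571 nats.

1.0571 nats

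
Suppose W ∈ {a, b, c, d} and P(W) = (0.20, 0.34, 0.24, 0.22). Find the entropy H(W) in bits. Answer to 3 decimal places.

1.968 bits

H(W) = −Σ p·log₂ p.
  −(0.20)·log₂(0.20) = 0.4644
  −(0.34)·log₂(0.34) = 0.5292
  −(0.24)·log₂(0.24) = 0.4941
  −(0.22)·log₂(0.22) = 0.4806
Sum: 0.4644 + 0.5292 + 0.4941 + 0.4806 = 1.968 bits.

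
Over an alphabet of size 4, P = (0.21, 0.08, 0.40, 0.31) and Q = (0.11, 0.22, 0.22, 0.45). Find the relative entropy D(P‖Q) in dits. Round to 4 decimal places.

0.0775 dits

D(P‖Q) = Σ p·log₁₀(p/q).
  0.21·log₁₀(0.21/0.11) = 0.05897
  0.08·log₁₀(0.08/0.22) = -0.03515
  0.40·log₁₀(0.40/0.22) = 0.10385
  0.31·log₁₀(0.31/0.45) = -0.05017
D(P‖Q) = 0.0775 dits.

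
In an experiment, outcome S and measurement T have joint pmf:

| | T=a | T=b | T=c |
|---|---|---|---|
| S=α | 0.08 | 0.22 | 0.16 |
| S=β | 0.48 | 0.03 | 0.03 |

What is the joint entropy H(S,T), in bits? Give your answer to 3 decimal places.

2.007 bits

H(S,T) = −Σ p(x,y)·log₂ p(x,y) over all 6 cells.
  cell (α,a): −0.08·log₂0.08 = 0.2915
  cell (α,b): −0.22·log₂0.22 = 0.4806
  cell (α,c): −0.16·log₂0.16 = 0.4230
  cell (β,a): −0.48·log₂0.48 = 0.5083
  cell (β,b): −0.03·log₂0.03 = 0.1518
  cell (β,c): −0.03·log₂0.03 = 0.1518
Sum = 2.007 bits.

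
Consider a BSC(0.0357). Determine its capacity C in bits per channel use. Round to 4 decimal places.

Binary symmetric channel: C = 1 − h₂(ε) where h₂ is the binary entropy function.
h₂(0.0357) = −0.0357·log₂0.0357 − 0.9643·log₂0.9643 = 0.2222.
C = 1 − 0.2222 = 0.7778 bits per channel use.

0.7778 bits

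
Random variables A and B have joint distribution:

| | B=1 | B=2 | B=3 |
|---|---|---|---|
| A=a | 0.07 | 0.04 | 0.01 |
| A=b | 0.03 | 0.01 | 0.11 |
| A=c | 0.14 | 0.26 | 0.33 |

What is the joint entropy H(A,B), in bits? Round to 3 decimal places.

H(A,B) = −Σ p(x,y)·log₂ p(x,y) over all 9 cells.
  cell (a,1): −0.07·log₂0.07 = 0.2686
  cell (a,2): −0.04·log₂0.04 = 0.1858
  cell (a,3): −0.01·log₂0.01 = 0.0664
  cell (b,1): −0.03·log₂0.03 = 0.1518
  cell (b,2): −0.01·log₂0.01 = 0.0664
  cell (b,3): −0.11·log₂0.11 = 0.3503
  cell (c,1): −0.14·log₂0.14 = 0.3971
  cell (c,2): −0.26·log₂0.26 = 0.5053
  cell (c,3): −0.33·log₂0.33 = 0.5278
Sum = 2.519 bits.

2.519 bits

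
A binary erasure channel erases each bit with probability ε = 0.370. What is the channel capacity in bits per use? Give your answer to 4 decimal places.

Binary erasure channel: capacity C = 1 − ε.
C = 1 − 0.370 = 0.6300 bits per channel use.

0.6300 bits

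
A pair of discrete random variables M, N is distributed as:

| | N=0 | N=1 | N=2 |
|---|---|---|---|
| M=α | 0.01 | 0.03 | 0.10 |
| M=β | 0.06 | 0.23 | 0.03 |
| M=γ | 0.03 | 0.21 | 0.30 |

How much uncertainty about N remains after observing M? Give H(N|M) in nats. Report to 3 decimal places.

Chain rule: H(N|M) = H(M,N) − H(M).
Marginals: p(M) = (0.1400, 0.3200, 0.5400), p(N) = (0.1000, 0.4700, 0.4300).
H(M,N) = 1.7877 nats; H(M) = 0.9726 nats.
H(N|M) = 1.7877 − 0.9726 = 0.815 nats.

0.815 nats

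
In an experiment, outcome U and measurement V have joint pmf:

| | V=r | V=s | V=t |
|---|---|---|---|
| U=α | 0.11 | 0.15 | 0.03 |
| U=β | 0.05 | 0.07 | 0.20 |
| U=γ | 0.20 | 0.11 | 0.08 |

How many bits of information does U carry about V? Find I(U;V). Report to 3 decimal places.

0.188 bits

Marginals: p(U) = (0.2900, 0.3200, 0.3900), p(V) = (0.3600, 0.3300, 0.3100).
I(U;V) = H(U) + H(V) − H(U,V).
H(U) = 1.5737, H(V) = 1.5822, H(U,V) = 2.9678.
I(U;V) = 1.5737 + 1.5822 − 2.9678 = 0.188 bits.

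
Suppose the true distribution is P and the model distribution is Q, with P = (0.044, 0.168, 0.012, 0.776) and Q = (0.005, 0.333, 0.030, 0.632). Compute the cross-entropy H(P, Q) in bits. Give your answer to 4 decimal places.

1.1773 bits

H(P,Q) = −Σ p·log₂ q.
  −0.044·log₂(0.005) = 0.33633
  −0.168·log₂(0.333) = 0.26652
  −0.012·log₂(0.030) = 0.06071
  −0.776·log₂(0.632) = 0.51371
H(P,Q) = 1.1773 bits.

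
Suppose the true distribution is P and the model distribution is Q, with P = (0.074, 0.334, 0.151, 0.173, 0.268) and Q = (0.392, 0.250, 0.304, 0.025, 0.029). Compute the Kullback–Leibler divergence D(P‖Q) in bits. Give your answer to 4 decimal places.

1.1517 bits

D(P‖Q) = Σ p·log₂(p/q).
  0.074·log₂(0.074/0.392) = -0.17799
  0.334·log₂(0.334/0.250) = 0.13959
  0.151·log₂(0.151/0.304) = -0.15244
  0.173·log₂(0.173/0.025) = 0.48280
  0.268·log₂(0.268/0.029) = 0.85977
D(P‖Q) = 1.1517 bits.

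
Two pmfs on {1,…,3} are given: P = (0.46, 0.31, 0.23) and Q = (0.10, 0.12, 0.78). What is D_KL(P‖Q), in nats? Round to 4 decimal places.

0.7153 nats

D(P‖Q) = Σ p·ln(p/q).
  0.46·ln(0.46/0.10) = 0.70199
  0.31·ln(0.31/0.12) = 0.29421
  0.23·ln(0.23/0.78) = -0.28088
D(P‖Q) = 0.7153 nats.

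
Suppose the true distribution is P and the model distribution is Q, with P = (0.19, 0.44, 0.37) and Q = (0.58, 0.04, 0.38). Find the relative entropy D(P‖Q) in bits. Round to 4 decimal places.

D(P‖Q) = Σ p·log₂(p/q).
  0.19·log₂(0.19/0.58) = -0.30591
  0.44·log₂(0.44/0.04) = 1.52215
  0.37·log₂(0.37/0.38) = -0.01424
D(P‖Q) = 1.2020 bits.

1.2020 bits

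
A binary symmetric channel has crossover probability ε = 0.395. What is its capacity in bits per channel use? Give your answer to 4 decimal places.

0.0320 bits

Binary symmetric channel: C = 1 − h₂(ε) where h₂ is the binary entropy function.
h₂(0.395) = −0.395·log₂0.395 − 0.605·log₂0.605 = 0.9680.
C = 1 − 0.9680 = 0.0320 bits per channel use.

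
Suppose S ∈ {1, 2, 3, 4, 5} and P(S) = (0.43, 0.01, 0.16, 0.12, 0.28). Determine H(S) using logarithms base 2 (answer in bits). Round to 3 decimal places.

1.894 bits

H(S) = −Σ p·log₂ p.
  −(0.43)·log₂(0.43) = 0.5236
  −(0.01)·log₂(0.01) = 0.0664
  −(0.16)·log₂(0.16) = 0.4230
  −(0.12)·log₂(0.12) = 0.3671
  −(0.28)·log₂(0.28) = 0.5142
Sum: 0.5236 + 0.0664 + 0.4230 + 0.3671 + 0.5142 = 1.894 bits.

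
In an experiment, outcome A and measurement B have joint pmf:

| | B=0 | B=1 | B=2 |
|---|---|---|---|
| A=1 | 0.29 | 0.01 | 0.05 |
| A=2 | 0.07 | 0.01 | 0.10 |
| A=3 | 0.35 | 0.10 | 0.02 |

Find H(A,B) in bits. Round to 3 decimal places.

2.443 bits

H(A,B) = −Σ p(x,y)·log₂ p(x,y) over all 9 cells.
  cell (1,0): −0.29·log₂0.29 = 0.5179
  cell (1,1): −0.01·log₂0.01 = 0.0664
  cell (1,2): −0.05·log₂0.05 = 0.2161
  cell (2,0): −0.07·log₂0.07 = 0.2686
  cell (2,1): −0.01·log₂0.01 = 0.0664
  cell (2,2): −0.10·log₂0.10 = 0.3322
  cell (3,0): −0.35·log₂0.35 = 0.5301
  cell (3,1): −0.10·log₂0.10 = 0.3322
  cell (3,2): −0.02·log₂0.02 = 0.1129
Sum = 2.443 bits.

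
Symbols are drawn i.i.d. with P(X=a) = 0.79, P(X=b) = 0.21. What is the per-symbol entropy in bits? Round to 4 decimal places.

0.7415 bits

H(X) = −Σ p·log₂ p.
  −(0.79)·log₂(0.79) = 0.26866
  −(0.21)·log₂(0.21) = 0.47282
Sum: 0.26866 + 0.47282 = 0.7415 bits.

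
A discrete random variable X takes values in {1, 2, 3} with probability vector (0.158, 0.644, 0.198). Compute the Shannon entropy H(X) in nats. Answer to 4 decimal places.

0.8956 nats

H(X) = −Σ p·ln p.
  −(0.158)·ln(0.158) = 0.29154
  −(0.644)·ln(0.644) = 0.28340
  −(0.198)·ln(0.198) = 0.32066
Sum: 0.29154 + 0.28340 + 0.32066 = 0.8956 nats.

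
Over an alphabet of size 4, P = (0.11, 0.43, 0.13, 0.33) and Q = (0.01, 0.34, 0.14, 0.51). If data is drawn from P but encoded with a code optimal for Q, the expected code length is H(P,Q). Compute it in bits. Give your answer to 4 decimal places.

H(P,Q) = −Σ p·log₂ q.
  −0.11·log₂(0.01) = 0.73082
  −0.43·log₂(0.34) = 0.66925
  −0.13·log₂(0.14) = 0.36875
  −0.33·log₂(0.51) = 0.32057
H(P,Q) = 2.0894 bits.

2.0894 bits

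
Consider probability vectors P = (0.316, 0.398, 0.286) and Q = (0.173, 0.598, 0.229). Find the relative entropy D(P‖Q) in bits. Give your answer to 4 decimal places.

0.1326 bits

D(P‖Q) = Σ p·log₂(p/q).
  0.316·log₂(0.316/0.173) = 0.27465
  0.398·log₂(0.398/0.598) = -0.23378
  0.286·log₂(0.286/0.229) = 0.09171
D(P‖Q) = 0.1326 bits.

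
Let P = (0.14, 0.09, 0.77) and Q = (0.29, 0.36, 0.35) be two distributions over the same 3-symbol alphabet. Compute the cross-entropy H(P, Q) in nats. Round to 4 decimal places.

H(P,Q) = −Σ p·ln q.
  −0.14·ln(0.29) = 0.17330
  −0.09·ln(0.36) = 0.09195
  −0.77·ln(0.35) = 0.80836
H(P,Q) = 1.0736 nats.

1.0736 nats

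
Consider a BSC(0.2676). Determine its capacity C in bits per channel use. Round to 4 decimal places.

Binary symmetric channel: C = 1 − h₂(ε) where h₂ is the binary entropy function.
h₂(0.2676) = −0.2676·log₂0.2676 − 0.7324·log₂0.7324 = 0.8380.
C = 1 − 0.8380 = 0.1620 bits per channel use.

0.1620 bits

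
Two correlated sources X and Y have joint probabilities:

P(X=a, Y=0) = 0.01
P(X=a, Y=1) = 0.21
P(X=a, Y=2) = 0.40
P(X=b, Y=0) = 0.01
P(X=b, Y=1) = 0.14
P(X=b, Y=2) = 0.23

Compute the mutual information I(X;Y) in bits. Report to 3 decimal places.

Marginals: p(X) = (0.6200, 0.3800), p(Y) = (0.0200, 0.3500, 0.6300).
I(X;Y) = H(X) + H(Y) − H(X,Y).
H(X) = 0.9580, H(Y) = 1.0629, H(X,Y) = 2.0192.
I(X;Y) = 0.9580 + 1.0629 − 2.0192 = 0.002 bits.

0.002 bits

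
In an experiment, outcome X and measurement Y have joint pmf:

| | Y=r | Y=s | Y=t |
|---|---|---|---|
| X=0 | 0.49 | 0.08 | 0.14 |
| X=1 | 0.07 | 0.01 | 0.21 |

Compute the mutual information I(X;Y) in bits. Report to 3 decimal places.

Marginals: p(X) = (0.7100, 0.2900), p(Y) = (0.5600, 0.0900, 0.3500).
I(X;Y) = Σ p(x,y)·log₂[p(x,y)/(p(x)p(y))].
  (0,r): 0.49·log₂(1.2324) = 0.1477
  (0,s): 0.08·log₂(1.2520) = 0.0259
  (0,t): 0.14·log₂(0.5634) = -0.1159
  (1,r): 0.07·log₂(0.4310) = -0.0850
  (1,s): 0.01·log₂(0.3831) = -0.0138
  (1,t): 0.21·log₂(2.0690) = 0.2203
Sum = 0.179 bits.

0.179 bits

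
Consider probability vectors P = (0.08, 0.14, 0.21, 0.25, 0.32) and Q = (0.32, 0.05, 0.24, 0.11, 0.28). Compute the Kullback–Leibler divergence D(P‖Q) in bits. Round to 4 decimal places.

0.3653 bits

D(P‖Q) = Σ p·log₂(p/q).
  0.08·log₂(0.08/0.32) = -0.16000
  0.14·log₂(0.14/0.05) = 0.20796
  0.21·log₂(0.21/0.24) = -0.04046
  0.25·log₂(0.25/0.11) = 0.29611
  0.32·log₂(0.32/0.28) = 0.06165
D(P‖Q) = 0.3653 bits.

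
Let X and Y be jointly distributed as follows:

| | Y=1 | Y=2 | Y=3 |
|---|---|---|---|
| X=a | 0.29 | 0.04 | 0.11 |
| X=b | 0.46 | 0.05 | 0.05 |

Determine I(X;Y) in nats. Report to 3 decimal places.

Marginals: p(X) = (0.4400, 0.5600), p(Y) = (0.7500, 0.0900, 0.1600).
I(X;Y) = H(X) + H(Y) − H(X,Y).
H(X) = 0.6859, H(Y) = 0.7257, H(X,Y) = 1.3873.
I(X;Y) = 0.6859 + 0.7257 − 1.3873 = 0.024 nats.

0.024 nats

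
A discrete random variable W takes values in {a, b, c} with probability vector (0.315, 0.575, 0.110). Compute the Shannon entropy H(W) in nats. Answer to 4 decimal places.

H(W) = −Σ p·ln p.
  −(0.315)·ln(0.315) = 0.36388
  −(0.575)·ln(0.575) = 0.31820
  −(0.110)·ln(0.110) = 0.24280
Sum: 0.36388 + 0.31820 + 0.24280 = 0.9249 nats.

0.9249 nats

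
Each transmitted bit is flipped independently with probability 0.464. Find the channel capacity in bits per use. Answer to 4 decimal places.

0.0037 bits

Binary symmetric channel: C = 1 − h₂(ε) where h₂ is the binary entropy function.
h₂(0.464) = −0.464·log₂0.464 − 0.536·log₂0.536 = 0.9963.
C = 1 − 0.9963 = 0.0037 bits per channel use.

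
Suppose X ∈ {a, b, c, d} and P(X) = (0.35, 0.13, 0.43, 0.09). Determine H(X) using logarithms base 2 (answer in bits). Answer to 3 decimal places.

H(X) = −Σ p·log₂ p.
  −(0.35)·log₂(0.35) = 0.5301
  −(0.13)·log₂(0.13) = 0.3826
  −(0.43)·log₂(0.43) = 0.5236
  −(0.09)·log₂(0.09) = 0.3127
Sum: 0.5301 + 0.3826 + 0.5236 + 0.3127 = 1.749 bits.

1.749 bits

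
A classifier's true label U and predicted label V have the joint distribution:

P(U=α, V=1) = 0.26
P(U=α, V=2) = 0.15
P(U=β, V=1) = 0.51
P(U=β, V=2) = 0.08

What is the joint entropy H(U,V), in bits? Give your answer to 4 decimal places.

1.7028 bits

H(U,V) = −Σ p(x,y)·log₂ p(x,y) over all 4 cells.
  cell (α,1): −0.26·log₂0.26 = 0.50529
  cell (α,2): −0.15·log₂0.15 = 0.41054
  cell (β,1): −0.51·log₂0.51 = 0.49543
  cell (β,2): −0.08·log₂0.08 = 0.29151
Sum = 1.7028 bits.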